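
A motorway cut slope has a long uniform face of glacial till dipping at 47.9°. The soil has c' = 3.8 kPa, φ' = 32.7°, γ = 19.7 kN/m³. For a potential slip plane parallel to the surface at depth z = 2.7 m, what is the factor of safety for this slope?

For an infinite slope with a slip plane parallel to the surface (no pore pressure): FS = [c' + γz cos²β tanφ'] / [γz sinβ cosβ].
γz = 19.7·2.7 = 53.19 kN/m²
Numerator = 3.8 + 53.19·cos²47.9°·tan32.7° = 3.8 + 53.19·0.4495·0.6420 = 19.148 kPa
Denominator = 53.19·sin47.9°·cos47.9° = 53.19·0.7420·0.6704 = 26.459 kPa
FS = 19.148 / 26.459 = 0.724

FS = 0.72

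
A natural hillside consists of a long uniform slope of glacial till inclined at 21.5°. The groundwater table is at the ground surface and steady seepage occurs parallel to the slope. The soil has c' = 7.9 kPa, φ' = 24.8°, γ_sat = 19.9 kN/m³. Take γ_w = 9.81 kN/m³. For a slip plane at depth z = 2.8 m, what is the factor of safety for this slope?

FS = 1.01

With seepage parallel to the slope and the water table at the surface, the effective normal stress on the slip plane uses the buoyant unit weight γ' = γ_sat − γ_w while the driving shear stress uses γ_sat:
FS = [c' + γ' z cos²β tanφ'] / [γ_sat z sinβ cosβ]
γ' = 19.9 − 9.81 = 10.09 kN/m³
Numerator = 7.9 + 10.09·2.8·cos²21.5°·tan24.8° = 7.9 + 10.09·2.8·0.8657·0.4621 = 19.201 kPa
Denominator = 19.9·2.8·sin21.5°·cos21.5° = 19.9·2.8·0.3665·0.9304 = 19.000 kPa
FS = 19.201 / 19.000 = 1.011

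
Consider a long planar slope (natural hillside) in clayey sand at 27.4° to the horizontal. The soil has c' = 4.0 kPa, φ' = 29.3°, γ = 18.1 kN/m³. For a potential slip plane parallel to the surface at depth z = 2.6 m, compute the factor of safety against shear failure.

For an infinite slope with a slip plane parallel to the surface (no pore pressure): FS = [c' + γz cos²β tanφ'] / [γz sinβ cosβ].
γz = 18.1·2.6 = 47.06 kN/m²
Numerator = 4.0 + 47.06·cos²27.4°·tan29.3° = 4.0 + 47.06·0.7882·0.5612 = 24.816 kPa
Denominator = 47.06·sin27.4°·cos27.4° = 47.06·0.4602·0.8878 = 19.227 kPa
FS = 24.816 / 19.227 = 1.291

FS = 1.29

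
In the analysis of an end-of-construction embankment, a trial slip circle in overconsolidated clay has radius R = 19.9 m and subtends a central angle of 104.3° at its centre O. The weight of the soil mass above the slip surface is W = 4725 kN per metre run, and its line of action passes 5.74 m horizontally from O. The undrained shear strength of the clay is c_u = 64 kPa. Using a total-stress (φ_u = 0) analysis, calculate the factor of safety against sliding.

FS = 1.70

Taking moments about the centre O, the resisting moment is provided by the undrained shear strength acting along the arc:
Arc length L_a = R·θ = 19.9·(104.3°·π/180) = 19.9·1.8204 = 36.23 m
M_R = c_u·L_a·R = 64·36.23·19.9 = 46136.8 kN·m/m
M_D = W·d = 4725·5.74 = 27121.5 kN·m/m
FS = M_R / M_D = 46136.8 / 27121.5 = 1.701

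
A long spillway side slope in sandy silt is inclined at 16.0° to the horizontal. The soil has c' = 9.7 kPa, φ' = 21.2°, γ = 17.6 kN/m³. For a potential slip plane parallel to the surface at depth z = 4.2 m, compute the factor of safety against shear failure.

FS = 1.85

For an infinite slope with a slip plane parallel to the surface (no pore pressure): FS = [c' + γz cos²β tanφ'] / [γz sinβ cosβ].
γz = 17.6·4.2 = 73.92 kN/m²
Numerator = 9.7 + 73.92·cos²16.0°·tan21.2° = 9.7 + 73.92·0.9240·0.3879 = 36.193 kPa
Denominator = 73.92·sin16.0°·cos16.0° = 73.92·0.2756·0.9613 = 19.586 kPa
FS = 36.193 / 19.586 = 1.848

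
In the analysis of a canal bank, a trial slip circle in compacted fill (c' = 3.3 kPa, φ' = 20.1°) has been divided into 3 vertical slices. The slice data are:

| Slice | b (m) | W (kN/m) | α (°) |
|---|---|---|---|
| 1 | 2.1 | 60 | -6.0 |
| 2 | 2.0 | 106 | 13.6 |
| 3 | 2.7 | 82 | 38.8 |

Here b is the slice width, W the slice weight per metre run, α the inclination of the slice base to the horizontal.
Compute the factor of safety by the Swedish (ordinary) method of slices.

FS = 1.54

Ordinary method of slices: FS = Σ[c'·Δl_i + (W_i cosα_i)·tanφ'] / Σ W_i sinα_i, with Δl_i = b_i / cosα_i.
Slice 1: Δl = 2.1/cos(-6.0°) = 2.112 m; N'_1 = 60·cos(-6.0°) = 59.7; c'Δl = 6.97; W sinα = -6.3
Slice 2: Δl = 2.0/cos13.6° = 2.058 m; N'_2 = 106·cos13.6° = 103.0; c'Δl = 6.79; W sinα = 24.9
Slice 3: Δl = 2.7/cos38.8° = 3.464 m; N'_3 = 82·cos38.8° = 63.9; c'Δl = 11.43; W sinα = 51.4
Σc'Δl = 25.2 kN/m; ΣN' = 226.6 kN/m; ΣW sinα = 70.0 kN/m
Resisting = 25.2 + 226.6·tan20.1° = 25.2 + 82.9 = 108.1 kN/m
FS = 108.1 / 70.0 = 1.544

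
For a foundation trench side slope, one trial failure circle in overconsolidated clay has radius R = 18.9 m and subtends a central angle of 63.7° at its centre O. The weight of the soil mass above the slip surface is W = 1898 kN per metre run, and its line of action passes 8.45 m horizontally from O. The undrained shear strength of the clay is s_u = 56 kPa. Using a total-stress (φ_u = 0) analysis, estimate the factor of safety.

FS = 1.39

Taking moments about the centre O, the resisting moment is provided by the undrained shear strength acting along the arc:
Arc length L_a = R·θ = 18.9·(63.7°·π/180) = 18.9·1.1118 = 21.01 m
M_R = s_u·L_a·R = 56·21.01·18.9 = 22239.7 kN·m/m
M_D = W·d = 1898·8.45 = 16038.1 kN·m/m
FS = M_R / M_D = 22239.7 / 16038.1 = 1.387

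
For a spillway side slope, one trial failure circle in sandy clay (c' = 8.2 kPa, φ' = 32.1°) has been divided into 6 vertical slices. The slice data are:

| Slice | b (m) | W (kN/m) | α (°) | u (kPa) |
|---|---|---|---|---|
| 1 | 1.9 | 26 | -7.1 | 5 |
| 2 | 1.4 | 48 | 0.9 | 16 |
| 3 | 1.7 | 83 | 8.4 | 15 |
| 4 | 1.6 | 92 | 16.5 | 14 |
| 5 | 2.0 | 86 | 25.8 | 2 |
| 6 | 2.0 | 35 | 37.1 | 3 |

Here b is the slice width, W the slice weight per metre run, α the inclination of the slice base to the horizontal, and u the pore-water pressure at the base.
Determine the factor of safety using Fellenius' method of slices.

Ordinary method of slices: FS = Σ[c'·Δl_i + (W_i cosα_i − u_i·Δl_i)·tanφ'] / Σ W_i sinα_i, with Δl_i = b_i / cosα_i.
Slice 1: Δl = 1.9/cos(-7.1°) = 1.915 m; N'_1 = 26·cos(-7.1°) − 5·1.915 = 16.2; c'Δl = 15.70; W sinα = -3.2
Slice 2: Δl = 1.4/cos0.9° = 1.400 m; N'_2 = 48·cos0.9° − 16·1.400 = 25.6; c'Δl = 11.48; W sinα = 0.8
Slice 3: Δl = 1.7/cos8.4° = 1.718 m; N'_3 = 83·cos8.4° − 15·1.718 = 56.3; c'Δl = 14.09; W sinα = 12.1
Slice 4: Δl = 1.6/cos16.5° = 1.669 m; N'_4 = 92·cos16.5° − 14·1.669 = 64.8; c'Δl = 13.68; W sinα = 26.1
Slice 5: Δl = 2.0/cos25.8° = 2.221 m; N'_5 = 86·cos25.8° − 2·2.221 = 73.0; c'Δl = 18.22; W sinα = 37.4
Slice 6: Δl = 2.0/cos37.1° = 2.508 m; N'_6 = 35·cos37.1° − 3·2.508 = 20.4; c'Δl = 20.56; W sinα = 21.1
Σc'Δl = 93.7 kN/m; ΣN' = 256.4 kN/m; ΣW sinα = 94.3 kN/m
Resisting = 93.7 + 256.4·tan32.1° = 93.7 + 160.8 = 254.6 kN/m
FS = 254.6 / 94.3 = 2.698

FS = 2.70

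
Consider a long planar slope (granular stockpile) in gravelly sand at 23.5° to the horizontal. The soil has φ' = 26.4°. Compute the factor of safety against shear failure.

FS = 1.14

For a dry cohesionless infinite slope the factor of safety is FS = tanφ' / tanβ.
FS = tan26.4° / tan23.5° = 0.4964 / 0.4348 = 1.142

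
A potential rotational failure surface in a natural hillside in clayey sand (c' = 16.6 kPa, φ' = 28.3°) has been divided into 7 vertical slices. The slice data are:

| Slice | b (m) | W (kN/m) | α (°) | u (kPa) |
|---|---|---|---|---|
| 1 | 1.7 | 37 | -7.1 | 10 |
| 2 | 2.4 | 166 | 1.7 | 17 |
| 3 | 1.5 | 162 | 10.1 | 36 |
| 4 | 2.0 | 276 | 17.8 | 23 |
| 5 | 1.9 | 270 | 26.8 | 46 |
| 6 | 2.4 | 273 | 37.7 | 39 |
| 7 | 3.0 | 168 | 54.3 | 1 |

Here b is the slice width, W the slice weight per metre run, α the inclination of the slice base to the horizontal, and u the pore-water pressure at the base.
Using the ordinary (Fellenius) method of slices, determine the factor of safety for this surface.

FS = 1.35

Ordinary method of slices: FS = Σ[c'·Δl_i + (W_i cosα_i − u_i·Δl_i)·tanφ'] / Σ W_i sinα_i, with Δl_i = b_i / cosα_i.
Slice 1: Δl = 1.7/cos(-7.1°) = 1.713 m; N'_1 = 37·cos(-7.1°) − 10·1.713 = 19.6; c'Δl = 28.44; W sinα = -4.6
Slice 2: Δl = 2.4/cos1.7° = 2.401 m; N'_2 = 166·cos1.7° − 17·2.401 = 125.1; c'Δl = 39.86; W sinα = 4.9
Slice 3: Δl = 1.5/cos10.1° = 1.524 m; N'_3 = 162·cos10.1° − 36·1.524 = 104.6; c'Δl = 25.29; W sinα = 28.4
Slice 4: Δl = 2.0/cos17.8° = 2.101 m; N'_4 = 276·cos17.8° − 23·2.101 = 214.5; c'Δl = 34.87; W sinα = 84.4
Slice 5: Δl = 1.9/cos26.8° = 2.129 m; N'_5 = 270·cos26.8° − 46·2.129 = 143.1; c'Δl = 35.34; W sinα = 121.7
Slice 6: Δl = 2.4/cos37.7° = 3.033 m; N'_6 = 273·cos37.7° − 39·3.033 = 97.7; c'Δl = 50.35; W sinα = 166.9
Slice 7: Δl = 3.0/cos54.3° = 5.141 m; N'_7 = 168·cos54.3° − 1·5.141 = 92.9; c'Δl = 85.34; W sinα = 136.4
Σc'Δl = 299.5 kN/m; ΣN' = 797.5 kN/m; ΣW sinα = 538.2 kN/m
Resisting = 299.5 + 797.5·tan28.3° = 299.5 + 429.4 = 728.9 kN/m
FS = 728.9 / 538.2 = 1.354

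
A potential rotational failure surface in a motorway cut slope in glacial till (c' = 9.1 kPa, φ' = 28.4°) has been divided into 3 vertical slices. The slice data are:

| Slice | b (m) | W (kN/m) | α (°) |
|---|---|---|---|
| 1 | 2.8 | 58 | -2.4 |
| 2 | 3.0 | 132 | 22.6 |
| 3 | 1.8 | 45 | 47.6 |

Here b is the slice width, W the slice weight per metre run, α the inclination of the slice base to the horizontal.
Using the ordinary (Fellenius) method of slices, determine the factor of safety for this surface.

FS = 2.37

Ordinary method of slices: FS = Σ[c'·Δl_i + (W_i cosα_i)·tanφ'] / Σ W_i sinα_i, with Δl_i = b_i / cosα_i.
Slice 1: Δl = 2.8/cos(-2.4°) = 2.802 m; N'_1 = 58·cos(-2.4°) = 57.9; c'Δl = 25.50; W sinα = -2.4
Slice 2: Δl = 3.0/cos22.6° = 3.250 m; N'_2 = 132·cos22.6° = 121.9; c'Δl = 29.57; W sinα = 50.7
Slice 3: Δl = 1.8/cos47.6° = 2.669 m; N'_3 = 45·cos47.6° = 30.3; c'Δl = 24.29; W sinα = 33.2
Σc'Δl = 79.4 kN/m; ΣN' = 210.2 kN/m; ΣW sinα = 81.5 kN/m
Resisting = 79.4 + 210.2·tan28.4° = 79.4 + 113.6 = 193.0 kN/m
FS = 193.0 / 81.5 = 2.367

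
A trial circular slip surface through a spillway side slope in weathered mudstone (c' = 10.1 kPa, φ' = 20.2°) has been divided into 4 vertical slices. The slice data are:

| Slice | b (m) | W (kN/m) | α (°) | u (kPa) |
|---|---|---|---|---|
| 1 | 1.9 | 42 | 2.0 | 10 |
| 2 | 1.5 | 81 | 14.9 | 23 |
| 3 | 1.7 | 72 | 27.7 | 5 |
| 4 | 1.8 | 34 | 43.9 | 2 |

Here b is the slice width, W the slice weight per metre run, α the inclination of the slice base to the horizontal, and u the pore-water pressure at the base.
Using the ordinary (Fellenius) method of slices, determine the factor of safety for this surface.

Ordinary method of slices: FS = Σ[c'·Δl_i + (W_i cosα_i − u_i·Δl_i)·tanφ'] / Σ W_i sinα_i, with Δl_i = b_i / cosα_i.
Slice 1: Δl = 1.9/cos2.0° = 1.901 m; N'_1 = 42·cos2.0° − 10·1.901 = 23.0; c'Δl = 19.20; W sinα = 1.5
Slice 2: Δl = 1.5/cos14.9° = 1.552 m; N'_2 = 81·cos14.9° − 23·1.552 = 42.6; c'Δl = 15.68; W sinα = 20.8
Slice 3: Δl = 1.7/cos27.7° = 1.920 m; N'_3 = 72·cos27.7° − 5·1.920 = 54.1; c'Δl = 19.39; W sinα = 33.5
Slice 4: Δl = 1.8/cos43.9° = 2.498 m; N'_4 = 34·cos43.9° − 2·2.498 = 19.5; c'Δl = 25.23; W sinα = 23.6
Σc'Δl = 79.5 kN/m; ΣN' = 139.2 kN/m; ΣW sinα = 79.3 kN/m
Resisting = 79.5 + 139.2·tan20.2° = 79.5 + 51.2 = 130.7 kN/m
FS = 130.7 / 79.3 = 1.648

FS = 1.65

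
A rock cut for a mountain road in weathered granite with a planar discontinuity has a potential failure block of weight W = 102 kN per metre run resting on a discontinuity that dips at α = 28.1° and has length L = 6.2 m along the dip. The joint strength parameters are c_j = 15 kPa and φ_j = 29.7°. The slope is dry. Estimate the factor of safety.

FS = 3.00

Resolving the block weight along and normal to the plane and applying the Mohr–Coulomb strength on the joint:
N' = W cosα = 102·cos28.1° = 90.0 kN/m
Driving force T = W sinα = 102·sin28.1° = 48.0 kN/m
Resisting force R = c_j·L + N'·tanφ_j = 15·6.2 + 90.0·tan29.7° = 93.0 + 51.3 = 144.3 kN/m
FS = R / T = 144.3 / 48.0 = 3.004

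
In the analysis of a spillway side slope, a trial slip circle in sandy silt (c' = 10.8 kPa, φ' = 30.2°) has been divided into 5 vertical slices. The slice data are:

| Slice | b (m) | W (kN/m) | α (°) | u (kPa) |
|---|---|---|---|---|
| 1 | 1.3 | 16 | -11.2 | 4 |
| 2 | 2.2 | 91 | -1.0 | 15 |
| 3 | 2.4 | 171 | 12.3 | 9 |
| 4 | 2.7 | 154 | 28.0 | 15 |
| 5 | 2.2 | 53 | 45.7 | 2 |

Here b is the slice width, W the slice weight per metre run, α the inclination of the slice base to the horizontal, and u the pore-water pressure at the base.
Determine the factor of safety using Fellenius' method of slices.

Ordinary method of slices: FS = Σ[c'·Δl_i + (W_i cosα_i − u_i·Δl_i)·tanφ'] / Σ W_i sinα_i, with Δl_i = b_i / cosα_i.
Slice 1: Δl = 1.3/cos(-11.2°) = 1.325 m; N'_1 = 16·cos(-11.2°) − 4·1.325 = 10.4; c'Δl = 14.31; W sinα = -3.1
Slice 2: Δl = 2.2/cos(-1.0°) = 2.200 m; N'_2 = 91·cos(-1.0°) − 15·2.200 = 58.0; c'Δl = 23.76; W sinα = -1.6
Slice 3: Δl = 2.4/cos12.3° = 2.456 m; N'_3 = 171·cos12.3° − 9·2.456 = 145.0; c'Δl = 26.53; W sinα = 36.4
Slice 4: Δl = 2.7/cos28.0° = 3.058 m; N'_4 = 154·cos28.0° − 15·3.058 = 90.1; c'Δl = 33.03; W sinα = 72.3
Slice 5: Δl = 2.2/cos45.7° = 3.150 m; N'_5 = 53·cos45.7° − 2·3.150 = 30.7; c'Δl = 34.02; W sinα = 37.9
Σc'Δl = 131.7 kN/m; ΣN' = 334.2 kN/m; ΣW sinα = 142.0 kN/m
Resisting = 131.7 + 334.2·tan30.2° = 131.7 + 194.5 = 326.1 kN/m
FS = 326.1 / 142.0 = 2.297

FS = 2.30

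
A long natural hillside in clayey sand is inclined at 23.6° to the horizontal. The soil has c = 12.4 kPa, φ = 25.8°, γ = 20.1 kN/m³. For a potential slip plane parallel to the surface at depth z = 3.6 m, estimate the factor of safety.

FS = 1.57

For an infinite slope with a slip plane parallel to the surface (no pore pressure): FS = [c + γz cos²β tanφ] / [γz sinβ cosβ].
γz = 20.1·3.6 = 72.36 kN/m²
Numerator = 12.4 + 72.36·cos²23.6°·tan25.8° = 12.4 + 72.36·0.8397·0.4834 = 41.774 kPa
Denominator = 72.36·sin23.6°·cos23.6° = 72.36·0.4003·0.9164 = 26.546 kPa
FS = 41.774 / 26.546 = 1.574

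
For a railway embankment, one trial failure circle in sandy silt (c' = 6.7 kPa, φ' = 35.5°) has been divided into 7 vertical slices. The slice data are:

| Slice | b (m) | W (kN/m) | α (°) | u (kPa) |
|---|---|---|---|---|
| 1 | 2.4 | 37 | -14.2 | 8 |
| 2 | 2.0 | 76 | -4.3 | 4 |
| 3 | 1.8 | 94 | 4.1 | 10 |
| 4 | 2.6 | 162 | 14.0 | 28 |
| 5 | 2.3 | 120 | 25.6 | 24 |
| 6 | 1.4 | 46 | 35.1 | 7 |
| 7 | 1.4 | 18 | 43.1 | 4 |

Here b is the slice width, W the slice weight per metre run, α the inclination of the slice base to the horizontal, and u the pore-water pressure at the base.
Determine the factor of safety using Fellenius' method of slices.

Ordinary method of slices: FS = Σ[c'·Δl_i + (W_i cosα_i − u_i·Δl_i)·tanφ'] / Σ W_i sinα_i, with Δl_i = b_i / cosα_i.
Slice 1: Δl = 2.4/cos(-14.2°) = 2.476 m; N'_1 = 37·cos(-14.2°) − 8·2.476 = 16.1; c'Δl = 16.59; W sinα = -9.1
Slice 2: Δl = 2.0/cos(-4.3°) = 2.006 m; N'_2 = 76·cos(-4.3°) − 4·2.006 = 67.8; c'Δl = 13.44; W sinα = -5.7
Slice 3: Δl = 1.8/cos4.1° = 1.805 m; N'_3 = 94·cos4.1° − 10·1.805 = 75.7; c'Δl = 12.09; W sinα = 6.7
Slice 4: Δl = 2.6/cos14.0° = 2.680 m; N'_4 = 162·cos14.0° − 28·2.680 = 82.2; c'Δl = 17.95; W sinα = 39.2
Slice 5: Δl = 2.3/cos25.6° = 2.550 m; N'_5 = 120·cos25.6° − 24·2.550 = 47.0; c'Δl = 17.09; W sinα = 51.9
Slice 6: Δl = 1.4/cos35.1° = 1.711 m; N'_6 = 46·cos35.1° − 7·1.711 = 25.7; c'Δl = 11.46; W sinα = 26.5
Slice 7: Δl = 1.4/cos43.1° = 1.917 m; N'_7 = 18·cos43.1° − 4·1.917 = 5.5; c'Δl = 12.85; W sinα = 12.3
Σc'Δl = 101.5 kN/m; ΣN' = 319.8 kN/m; ΣW sinα = 121.7 kN/m
Resisting = 101.5 + 319.8·tan35.5° = 101.5 + 228.1 = 329.6 kN/m
FS = 329.6 / 121.7 = 2.708

FS = 2.71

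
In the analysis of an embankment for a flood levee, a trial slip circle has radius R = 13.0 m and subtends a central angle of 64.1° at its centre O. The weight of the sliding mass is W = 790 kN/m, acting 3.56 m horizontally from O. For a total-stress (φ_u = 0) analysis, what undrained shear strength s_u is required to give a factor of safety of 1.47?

FS = s_u·L_a·R / (W·d), so s_u = FS·W·d / (L_a·R).
Arc length L_a = R·θ = 13.0·(64.1°·π/180) = 13.0·1.1188 = 14.54 m
s_u = 1.47·790·3.56 / (14.54·13.0) = 4134.2 / 189.07 = 21.87 kPa

s_u = 21.9 kPa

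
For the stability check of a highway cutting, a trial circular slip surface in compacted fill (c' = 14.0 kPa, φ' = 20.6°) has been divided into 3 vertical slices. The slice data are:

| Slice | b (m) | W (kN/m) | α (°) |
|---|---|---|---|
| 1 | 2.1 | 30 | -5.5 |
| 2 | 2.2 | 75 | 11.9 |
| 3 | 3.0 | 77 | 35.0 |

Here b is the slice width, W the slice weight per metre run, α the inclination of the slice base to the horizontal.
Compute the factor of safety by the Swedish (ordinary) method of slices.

FS = 3.08

Ordinary method of slices: FS = Σ[c'·Δl_i + (W_i cosα_i)·tanφ'] / Σ W_i sinα_i, with Δl_i = b_i / cosα_i.
Slice 1: Δl = 2.1/cos(-5.5°) = 2.110 m; N'_1 = 30·cos(-5.5°) = 29.9; c'Δl = 29.54; W sinα = -2.9
Slice 2: Δl = 2.2/cos11.9° = 2.248 m; N'_2 = 75·cos11.9° = 73.4; c'Δl = 31.48; W sinα = 15.5
Slice 3: Δl = 3.0/cos35.0° = 3.662 m; N'_3 = 77·cos35.0° = 63.1; c'Δl = 51.27; W sinα = 44.2
Σc'Δl = 112.3 kN/m; ΣN' = 166.3 kN/m; ΣW sinα = 56.8 kN/m
Resisting = 112.3 + 166.3·tan20.6° = 112.3 + 62.5 = 174.8 kN/m
FS = 174.8 / 56.8 = 3.080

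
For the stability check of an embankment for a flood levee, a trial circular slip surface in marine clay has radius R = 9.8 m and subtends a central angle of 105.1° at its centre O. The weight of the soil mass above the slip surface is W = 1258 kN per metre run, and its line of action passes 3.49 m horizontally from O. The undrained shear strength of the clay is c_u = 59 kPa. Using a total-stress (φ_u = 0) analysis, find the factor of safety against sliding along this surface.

FS = 2.37

Taking moments about the centre O, the resisting moment is provided by the undrained shear strength acting along the arc:
Arc length L_a = R·θ = 9.8·(105.1°·π/180) = 9.8·1.8343 = 17.98 m
M_R = c_u·L_a·R = 59·17.98·9.8 = 10394.0 kN·m/m
M_D = W·d = 1258·3.49 = 4390.4 kN·m/m
FS = M_R / M_D = 10394.0 / 4390.4 = 2.367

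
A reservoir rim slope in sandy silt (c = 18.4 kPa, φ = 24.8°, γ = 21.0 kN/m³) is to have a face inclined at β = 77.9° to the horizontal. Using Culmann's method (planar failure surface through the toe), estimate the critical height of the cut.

Culmann's analysis gives the critical failure plane at α_cr = (β + φ)/2 = (77.9 + 24.8)/2 = 51.4°, and the critical height
H_c = (4c/γ) · sinβ cosφ / [1 − cos(β − φ)]
    = (4·18.4/21.0) · sin77.9°·cos24.8° / [1 − cos(53.1°)]
    = 3.505 · 0.9778·0.9078 / [1 − 0.6004]
    = 3.505 · 0.8876 / 0.3996
    = 7.79 m

H_c = 7.79 m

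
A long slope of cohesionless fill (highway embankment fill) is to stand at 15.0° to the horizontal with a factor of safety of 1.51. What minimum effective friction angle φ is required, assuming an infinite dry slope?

φ = 22.0°

FS = tanφ/tanβ ⇒ tanφ = FS · tanβ = 1.51 · tan15.0° = 0.4046
φ = arctan(0.4046) = 22.03°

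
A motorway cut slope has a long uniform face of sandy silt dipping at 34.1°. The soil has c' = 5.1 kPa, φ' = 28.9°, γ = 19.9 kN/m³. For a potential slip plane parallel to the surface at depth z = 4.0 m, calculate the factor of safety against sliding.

For an infinite slope with a slip plane parallel to the surface (no pore pressure): FS = [c' + γz cos²β tanφ'] / [γz sinβ cosβ].
γz = 19.9·4.0 = 79.60 kN/m²
Numerator = 5.1 + 79.60·cos²34.1°·tan28.9° = 5.1 + 79.60·0.6857·0.5520 = 35.230 kPa
Denominator = 79.60·sin34.1°·cos34.1° = 79.60·0.5606·0.8281 = 36.954 kPa
FS = 35.230 / 36.954 = 0.953

FS = 0.95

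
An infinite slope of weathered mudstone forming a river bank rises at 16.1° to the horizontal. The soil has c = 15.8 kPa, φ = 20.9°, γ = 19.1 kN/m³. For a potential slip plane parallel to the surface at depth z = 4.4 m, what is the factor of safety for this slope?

For an infinite slope with a slip plane parallel to the surface (no pore pressure): FS = [c + γz cos²β tanφ] / [γz sinβ cosβ].
γz = 19.1·4.4 = 84.04 kN/m²
Numerator = 15.8 + 84.04·cos²16.1°·tan20.9° = 15.8 + 84.04·0.9231·0.3819 = 45.424 kPa
Denominator = 84.04·sin16.1°·cos16.1° = 84.04·0.2773·0.9608 = 22.391 kPa
FS = 45.424 / 22.391 = 2.029

FS = 2.03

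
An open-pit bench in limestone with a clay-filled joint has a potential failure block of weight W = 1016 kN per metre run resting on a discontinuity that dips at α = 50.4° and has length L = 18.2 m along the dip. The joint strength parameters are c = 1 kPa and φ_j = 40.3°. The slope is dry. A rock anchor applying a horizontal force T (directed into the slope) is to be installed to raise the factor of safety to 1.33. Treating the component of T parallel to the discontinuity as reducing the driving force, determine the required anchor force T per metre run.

T = 316 kN/m

Resolving forces along and normal to the sliding plane, with the horizontal anchor force T adding T·sinα to the effective normal force and T·cosα acting up the plane against the driving force:
FS = [cL + (W cosα + T sinα) tanφ_j] / [W sinα − T cosα]
Without the anchor: N' = 647.6 kN/m, driving T_d = 782.8 kN/m, resisting R = 1·18.2 + 647.6·tan40.3° = 567.4 kN/m, FS = 0.72.
Setting FS = 1.33 and solving for T:
1.33·(782.8 − T cos50.4°) = 567.4 + T sin50.4°·tan40.3°
T·(sin50.4°·tan40.3° + 1.33·cos50.4°) = 1.33·782.8 − 567.4
T·(0.7705·0.8481 + 1.33·0.6374) = 1041.2 − 567.4 = 473.8
T·1.5012 = 473.8
T = 315.6 kN/m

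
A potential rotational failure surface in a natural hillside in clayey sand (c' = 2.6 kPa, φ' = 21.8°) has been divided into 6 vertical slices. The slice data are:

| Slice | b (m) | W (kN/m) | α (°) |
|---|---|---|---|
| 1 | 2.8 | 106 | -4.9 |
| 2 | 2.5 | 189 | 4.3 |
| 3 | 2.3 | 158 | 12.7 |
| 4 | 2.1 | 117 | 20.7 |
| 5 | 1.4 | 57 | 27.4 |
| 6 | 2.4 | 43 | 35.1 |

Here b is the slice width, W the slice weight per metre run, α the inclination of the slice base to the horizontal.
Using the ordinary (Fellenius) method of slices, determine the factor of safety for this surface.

Ordinary method of slices: FS = Σ[c'·Δl_i + (W_i cosα_i)·tanφ'] / Σ W_i sinα_i, with Δl_i = b_i / cosα_i.
Slice 1: Δl = 2.8/cos(-4.9°) = 2.810 m; N'_1 = 106·cos(-4.9°) = 105.6; c'Δl = 7.31; W sinα = -9.1
Slice 2: Δl = 2.5/cos4.3° = 2.507 m; N'_2 = 189·cos4.3° = 188.5; c'Δl = 6.52; W sinα = 14.2
Slice 3: Δl = 2.3/cos12.7° = 2.358 m; N'_3 = 158·cos12.7° = 154.1; c'Δl = 6.13; W sinα = 34.7
Slice 4: Δl = 2.1/cos20.7° = 2.245 m; N'_4 = 117·cos20.7° = 109.4; c'Δl = 5.84; W sinα = 41.4
Slice 5: Δl = 1.4/cos27.4° = 1.577 m; N'_5 = 57·cos27.4° = 50.6; c'Δl = 4.10; W sinα = 26.2
Slice 6: Δl = 2.4/cos35.1° = 2.933 m; N'_6 = 43·cos35.1° = 35.2; c'Δl = 7.63; W sinα = 24.7
Σc'Δl = 37.5 kN/m; ΣN' = 643.4 kN/m; ΣW sinα = 132.2 kN/m
Resisting = 37.5 + 643.4·tan21.8° = 37.5 + 257.4 = 294.9 kN/m
FS = 294.9 / 132.2 = 2.231

FS = 2.23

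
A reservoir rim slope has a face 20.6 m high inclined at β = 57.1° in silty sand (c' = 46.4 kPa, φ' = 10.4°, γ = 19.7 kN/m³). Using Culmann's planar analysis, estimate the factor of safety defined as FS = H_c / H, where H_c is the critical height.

H_c = (4c'/γ) · sinβ cosφ' / [1 − cos(β − φ')]
    = (4·46.4/19.7) · sin57.1°·cos10.4° / [1 − cos46.7°]
    = 9.421 · 0.8258 / 0.3142 = 24.76 m
FS = H_c / H = 24.76 / 20.6 = 1.202

FS = 1.20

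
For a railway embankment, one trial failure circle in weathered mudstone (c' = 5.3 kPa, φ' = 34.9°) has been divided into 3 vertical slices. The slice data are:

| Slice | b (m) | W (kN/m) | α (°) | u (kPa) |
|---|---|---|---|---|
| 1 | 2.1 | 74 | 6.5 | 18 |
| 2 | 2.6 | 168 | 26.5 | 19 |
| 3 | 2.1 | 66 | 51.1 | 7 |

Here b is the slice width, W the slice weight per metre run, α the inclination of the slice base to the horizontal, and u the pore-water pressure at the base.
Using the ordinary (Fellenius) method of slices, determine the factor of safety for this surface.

Ordinary method of slices: FS = Σ[c'·Δl_i + (W_i cosα_i − u_i·Δl_i)·tanφ'] / Σ W_i sinα_i, with Δl_i = b_i / cosα_i.
Slice 1: Δl = 2.1/cos6.5° = 2.114 m; N'_1 = 74·cos6.5° − 18·2.114 = 35.5; c'Δl = 11.20; W sinα = 8.4
Slice 2: Δl = 2.6/cos26.5° = 2.905 m; N'_2 = 168·cos26.5° − 19·2.905 = 95.1; c'Δl = 15.40; W sinα = 75.0
Slice 3: Δl = 2.1/cos51.1° = 3.344 m; N'_3 = 66·cos51.1° − 7·3.344 = 18.0; c'Δl = 17.72; W sinα = 51.4
Σc'Δl = 44.3 kN/m; ΣN' = 148.7 kN/m; ΣW sinα = 134.7 kN/m
Resisting = 44.3 + 148.7·tan34.9° = 44.3 + 103.7 = 148.0 kN/m
FS = 148.0 / 134.7 = 1.099

FS = 1.10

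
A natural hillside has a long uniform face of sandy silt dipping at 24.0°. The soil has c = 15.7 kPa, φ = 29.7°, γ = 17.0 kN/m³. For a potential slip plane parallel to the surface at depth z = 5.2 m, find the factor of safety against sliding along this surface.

FS = 1.76

For an infinite slope with a slip plane parallel to the surface (no pore pressure): FS = [c + γz cos²β tanφ] / [γz sinβ cosβ].
γz = 17.0·5.2 = 88.40 kN/m²
Numerator = 15.7 + 88.40·cos²24.0°·tan29.7° = 15.7 + 88.40·0.8346·0.5704 = 57.781 kPa
Denominator = 88.40·sin24.0°·cos24.0° = 88.40·0.4067·0.9135 = 32.847 kPa
FS = 57.781 / 32.847 = 1.759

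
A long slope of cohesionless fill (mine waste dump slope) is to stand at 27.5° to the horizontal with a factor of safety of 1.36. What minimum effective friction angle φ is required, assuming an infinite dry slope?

FS = tanφ/tanβ ⇒ tanφ = FS · tanβ = 1.36 · tan27.5° = 0.7080
φ = arctan(0.7080) = 35.30°

φ = 35.3°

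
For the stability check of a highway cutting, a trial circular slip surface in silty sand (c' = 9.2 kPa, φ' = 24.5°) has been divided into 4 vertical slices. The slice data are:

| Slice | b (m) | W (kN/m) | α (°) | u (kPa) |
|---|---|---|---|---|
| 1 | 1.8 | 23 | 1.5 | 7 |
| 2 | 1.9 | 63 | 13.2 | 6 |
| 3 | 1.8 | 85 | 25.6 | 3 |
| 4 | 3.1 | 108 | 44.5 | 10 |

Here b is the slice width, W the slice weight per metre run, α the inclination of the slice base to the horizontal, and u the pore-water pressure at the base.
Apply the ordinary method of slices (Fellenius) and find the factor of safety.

FS = 1.32

Ordinary method of slices: FS = Σ[c'·Δl_i + (W_i cosα_i − u_i·Δl_i)·tanφ'] / Σ W_i sinα_i, with Δl_i = b_i / cosα_i.
Slice 1: Δl = 1.8/cos1.5° = 1.801 m; N'_1 = 23·cos1.5° − 7·1.801 = 10.4; c'Δl = 16.57; W sinα = 0.6
Slice 2: Δl = 1.9/cos13.2° = 1.952 m; N'_2 = 63·cos13.2° − 6·1.952 = 49.6; c'Δl = 17.95; W sinα = 14.4
Slice 3: Δl = 1.8/cos25.6° = 1.996 m; N'_3 = 85·cos25.6° − 3·1.996 = 70.7; c'Δl = 18.36; W sinα = 36.7
Slice 4: Δl = 3.1/cos44.5° = 4.346 m; N'_4 = 108·cos44.5° − 10·4.346 = 33.6; c'Δl = 39.99; W sinα = 75.7
Σc'Δl = 92.9 kN/m; ΣN' = 164.2 kN/m; ΣW sinα = 127.4 kN/m
Resisting = 92.9 + 164.2·tan24.5° = 92.9 + 74.9 = 167.7 kN/m
FS = 167.7 / 127.4 = 1.316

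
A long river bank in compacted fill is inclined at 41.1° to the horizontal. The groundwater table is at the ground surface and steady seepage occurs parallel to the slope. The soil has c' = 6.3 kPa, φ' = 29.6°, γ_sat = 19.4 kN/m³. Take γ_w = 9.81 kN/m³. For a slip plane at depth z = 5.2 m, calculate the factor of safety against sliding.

FS = 0.45

With seepage parallel to the slope and the water table at the surface, the effective normal stress on the slip plane uses the buoyant unit weight γ' = γ_sat − γ_w while the driving shear stress uses γ_sat:
FS = [c' + γ' z cos²β tanφ'] / [γ_sat z sinβ cosβ]
γ' = 19.4 − 9.81 = 9.59 kN/m³
Numerator = 6.3 + 9.59·5.2·cos²41.1°·tan29.6° = 6.3 + 9.59·5.2·0.5679·0.5681 = 22.387 kPa
Denominator = 19.4·5.2·sin41.1°·cos41.1° = 19.4·5.2·0.6574·0.7536 = 49.973 kPa
FS = 22.387 / 49.973 = 0.448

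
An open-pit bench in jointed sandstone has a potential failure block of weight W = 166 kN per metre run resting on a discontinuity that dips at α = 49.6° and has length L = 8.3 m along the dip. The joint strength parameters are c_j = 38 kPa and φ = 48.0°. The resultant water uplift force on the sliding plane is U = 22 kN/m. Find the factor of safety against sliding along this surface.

Resolving the block weight along and normal to the plane and applying the Mohr–Coulomb strength on the joint:
N' = W cosα − U = 166·cos49.6° − 22 = 85.6 kN/m
Driving force T = W sinα = 166·sin49.6° = 126.4 kN/m
Resisting force R = c_j·L + N'·tanφ = 38·8.3 + 85.6·tan48.0° = 315.4 + 95.1 = 410.5 kN/m
FS = R / T = 410.5 / 126.4 = 3.247

FS = 3.25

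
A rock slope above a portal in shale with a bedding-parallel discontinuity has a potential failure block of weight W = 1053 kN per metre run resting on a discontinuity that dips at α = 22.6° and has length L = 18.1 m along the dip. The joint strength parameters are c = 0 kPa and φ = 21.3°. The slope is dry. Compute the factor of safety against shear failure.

FS = 0.94

Resolving the block weight along and normal to the plane and applying the Mohr–Coulomb strength on the joint:
N' = W cosα = 1053·cos22.6° = 972.1 kN/m
Driving force T = W sinα = 1053·sin22.6° = 404.7 kN/m
Resisting force R = c·L + N'·tanφ = 0·18.1 + 972.1·tan21.3° = 0.0 + 379.0 = 379.0 kN/m
FS = R / T = 379.0 / 404.7 = 0.937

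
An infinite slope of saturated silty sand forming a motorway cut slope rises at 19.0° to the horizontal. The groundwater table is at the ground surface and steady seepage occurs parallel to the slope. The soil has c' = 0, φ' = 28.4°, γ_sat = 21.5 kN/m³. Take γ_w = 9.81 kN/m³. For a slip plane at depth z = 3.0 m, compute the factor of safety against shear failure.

FS = 0.85

With seepage parallel to the slope and the water table at the surface, the effective normal stress on the slip plane uses the buoyant unit weight γ' = γ_sat − γ_w while the driving shear stress uses γ_sat:
FS = [c' + γ' z cos²β tanφ'] / [γ_sat z sinβ cosβ]
(For c' = 0 this reduces to FS = (γ'/γ_sat)·tanφ'/tanβ.)
γ' = 21.5 − 9.81 = 11.69 kN/m³
Numerator = 0.0 + 11.69·3.0·cos²19.0°·tan28.4° = 0.0 + 11.69·3.0·0.8940·0.5407 = 16.952 kPa
Denominator = 21.5·3.0·sin19.0°·cos19.0° = 21.5·3.0·0.3256·0.9455 = 19.855 kPa
FS = 16.952 / 19.855 = 0.854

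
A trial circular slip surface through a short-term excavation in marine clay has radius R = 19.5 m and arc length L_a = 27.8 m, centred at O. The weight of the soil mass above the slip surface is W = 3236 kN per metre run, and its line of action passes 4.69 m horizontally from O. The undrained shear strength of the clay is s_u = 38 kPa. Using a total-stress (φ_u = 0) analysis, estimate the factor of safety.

FS = 1.36

Taking moments about the centre O, the resisting moment is provided by the undrained shear strength acting along the arc:
M_R = s_u·L_a·R = 38·27.80·19.5 = 20599.8 kN·m/m
M_D = W·d = 3236·4.69 = 15176.8 kN·m/m
FS = M_R / M_D = 20599.8 / 15176.8 = 1.357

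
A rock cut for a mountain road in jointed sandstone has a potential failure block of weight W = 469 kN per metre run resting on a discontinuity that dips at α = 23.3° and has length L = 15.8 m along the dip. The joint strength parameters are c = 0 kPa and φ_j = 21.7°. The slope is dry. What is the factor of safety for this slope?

FS = 0.92

Resolving the block weight along and normal to the plane and applying the Mohr–Coulomb strength on the joint:
N' = W cosα = 469·cos23.3° = 430.8 kN/m
Driving force T = W sinα = 469·sin23.3° = 185.5 kN/m
Resisting force R = c·L + N'·tanφ_j = 0·15.8 + 430.8·tan21.7° = 0.0 + 171.4 = 171.4 kN/m
FS = R / T = 171.4 / 185.5 = 0.924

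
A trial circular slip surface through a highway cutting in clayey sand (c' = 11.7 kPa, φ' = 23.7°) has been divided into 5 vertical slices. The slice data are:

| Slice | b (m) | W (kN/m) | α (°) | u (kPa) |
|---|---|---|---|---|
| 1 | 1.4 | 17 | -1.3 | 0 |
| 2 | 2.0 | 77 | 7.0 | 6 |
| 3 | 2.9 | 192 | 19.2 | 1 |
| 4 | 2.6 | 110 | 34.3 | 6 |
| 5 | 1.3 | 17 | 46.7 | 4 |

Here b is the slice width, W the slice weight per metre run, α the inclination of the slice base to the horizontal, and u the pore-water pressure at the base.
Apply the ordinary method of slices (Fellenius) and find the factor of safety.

FS = 1.93

Ordinary method of slices: FS = Σ[c'·Δl_i + (W_i cosα_i − u_i·Δl_i)·tanφ'] / Σ W_i sinα_i, with Δl_i = b_i / cosα_i.
Slice 1: Δl = 1.4/cos(-1.3°) = 1.400 m; N'_1 = 17·cos(-1.3°) − 0·1.400 = 17.0; c'Δl = 16.38; W sinα = -0.4
Slice 2: Δl = 2.0/cos7.0° = 2.015 m; N'_2 = 77·cos7.0° − 6·2.015 = 64.3; c'Δl = 23.58; W sinα = 9.4
Slice 3: Δl = 2.9/cos19.2° = 3.071 m; N'_3 = 192·cos19.2° − 1·3.071 = 178.2; c'Δl = 35.93; W sinα = 63.1
Slice 4: Δl = 2.6/cos34.3° = 3.147 m; N'_4 = 110·cos34.3° − 6·3.147 = 72.0; c'Δl = 36.82; W sinα = 62.0
Slice 5: Δl = 1.3/cos46.7° = 1.896 m; N'_5 = 17·cos46.7° − 4·1.896 = 4.1; c'Δl = 22.18; W sinα = 12.4
Σc'Δl = 134.9 kN/m; ΣN' = 335.6 kN/m; ΣW sinα = 146.5 kN/m
Resisting = 134.9 + 335.6·tan23.7° = 134.9 + 147.3 = 282.2 kN/m
FS = 282.2 / 146.5 = 1.926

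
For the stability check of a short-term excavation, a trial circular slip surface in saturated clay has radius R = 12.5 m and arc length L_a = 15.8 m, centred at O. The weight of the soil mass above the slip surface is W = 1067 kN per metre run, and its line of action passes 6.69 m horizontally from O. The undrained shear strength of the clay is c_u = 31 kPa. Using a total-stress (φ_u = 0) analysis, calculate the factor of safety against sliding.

FS = 0.86

Taking moments about the centre O, the resisting moment is provided by the undrained shear strength acting along the arc:
M_R = c_u·L_a·R = 31·15.80·12.5 = 6122.5 kN·m/m
M_D = W·d = 1067·6.69 = 7138.2 kN·m/m
FS = M_R / M_D = 6122.5 / 7138.2 = 0.858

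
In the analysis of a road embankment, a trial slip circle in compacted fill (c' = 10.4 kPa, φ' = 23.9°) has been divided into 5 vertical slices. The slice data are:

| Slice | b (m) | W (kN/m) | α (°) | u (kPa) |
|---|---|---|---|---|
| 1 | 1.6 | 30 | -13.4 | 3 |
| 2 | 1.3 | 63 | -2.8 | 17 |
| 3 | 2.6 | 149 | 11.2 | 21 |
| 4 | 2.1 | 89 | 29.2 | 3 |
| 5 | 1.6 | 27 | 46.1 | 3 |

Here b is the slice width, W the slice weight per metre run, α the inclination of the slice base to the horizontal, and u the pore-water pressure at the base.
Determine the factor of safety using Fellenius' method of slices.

Ordinary method of slices: FS = Σ[c'·Δl_i + (W_i cosα_i − u_i·Δl_i)·tanφ'] / Σ W_i sinα_i, with Δl_i = b_i / cosα_i.
Slice 1: Δl = 1.6/cos(-13.4°) = 1.645 m; N'_1 = 30·cos(-13.4°) − 3·1.645 = 24.2; c'Δl = 17.11; W sinα = -7.0
Slice 2: Δl = 1.3/cos(-2.8°) = 1.302 m; N'_2 = 63·cos(-2.8°) − 17·1.302 = 40.8; c'Δl = 13.54; W sinα = -3.1
Slice 3: Δl = 2.6/cos11.2° = 2.650 m; N'_3 = 149·cos11.2° − 21·2.650 = 90.5; c'Δl = 27.56; W sinα = 28.9
Slice 4: Δl = 2.1/cos29.2° = 2.406 m; N'_4 = 89·cos29.2° − 3·2.406 = 70.5; c'Δl = 25.02; W sinα = 43.4
Slice 5: Δl = 1.6/cos46.1° = 2.307 m; N'_5 = 27·cos46.1° − 3·2.307 = 11.8; c'Δl = 24.00; W sinα = 19.5
Σc'Δl = 107.2 kN/m; ΣN' = 237.8 kN/m; ΣW sinα = 81.8 kN/m
Resisting = 107.2 + 237.8·tan23.9° = 107.2 + 105.4 = 212.6 kN/m
FS = 212.6 / 81.8 = 2.600

FS = 2.60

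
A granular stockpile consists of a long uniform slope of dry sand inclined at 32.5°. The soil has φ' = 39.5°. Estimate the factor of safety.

For a dry cohesionless infinite slope the factor of safety is FS = tanφ' / tanβ.
FS = tan39.5° / tan32.5° = 0.8243 / 0.6371 = 1.294

FS = 1.29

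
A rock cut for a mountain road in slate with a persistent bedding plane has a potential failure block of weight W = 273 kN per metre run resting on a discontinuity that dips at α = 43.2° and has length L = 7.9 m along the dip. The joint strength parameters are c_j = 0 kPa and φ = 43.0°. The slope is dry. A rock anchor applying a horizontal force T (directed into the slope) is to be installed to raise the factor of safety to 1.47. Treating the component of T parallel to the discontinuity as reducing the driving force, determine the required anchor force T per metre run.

T = 52 kN/m

Resolving forces along and normal to the sliding plane, with the horizontal anchor force T adding T·sinα to the effective normal force and T·cosα acting up the plane against the driving force:
FS = [c_jL + (W cosα + T sinα) tanφ] / [W sinα − T cosα]
Without the anchor: N' = 199.0 kN/m, driving T_d = 186.9 kN/m, resisting R = 0·7.9 + 199.0·tan43.0° = 185.6 kN/m, FS = 0.99.
Setting FS = 1.47 and solving for T:
1.47·(186.9 − T cos43.2°) = 185.6 + T sin43.2°·tan43.0°
T·(sin43.2°·tan43.0° + 1.47·cos43.2°) = 1.47·186.9 − 185.6
T·(0.6845·0.9325 + 1.47·0.7290) = 274.7 − 185.6 = 89.1
T·1.7099 = 89.1
T = 52.1 kN/m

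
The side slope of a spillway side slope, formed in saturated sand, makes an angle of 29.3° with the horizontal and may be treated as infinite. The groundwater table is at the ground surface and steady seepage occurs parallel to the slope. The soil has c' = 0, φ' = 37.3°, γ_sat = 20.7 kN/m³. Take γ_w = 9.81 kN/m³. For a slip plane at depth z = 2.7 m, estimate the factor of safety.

With seepage parallel to the slope and the water table at the surface, the effective normal stress on the slip plane uses the buoyant unit weight γ' = γ_sat − γ_w while the driving shear stress uses γ_sat:
FS = [c' + γ' z cos²β tanφ'] / [γ_sat z sinβ cosβ]
(For c' = 0 this reduces to FS = (γ'/γ_sat)·tanφ'/tanβ.)
γ' = 20.7 − 9.81 = 10.89 kN/m³
Numerator = 0.0 + 10.89·2.7·cos²29.3°·tan37.3° = 0.0 + 10.89·2.7·0.7605·0.7618 = 17.035 kPa
Denominator = 20.7·2.7·sin29.3°·cos29.3° = 20.7·2.7·0.4894·0.8721 = 23.852 kPa
FS = 17.035 / 23.852 = 0.714

FS = 0.71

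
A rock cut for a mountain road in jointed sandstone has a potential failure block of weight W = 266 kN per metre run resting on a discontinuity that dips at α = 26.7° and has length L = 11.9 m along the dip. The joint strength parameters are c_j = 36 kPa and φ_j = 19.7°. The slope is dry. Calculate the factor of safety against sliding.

Resolving the block weight along and normal to the plane and applying the Mohr–Coulomb strength on the joint:
N' = W cosα = 266·cos26.7° = 237.6 kN/m
Driving force T = W sinα = 266·sin26.7° = 119.5 kN/m
Resisting force R = c_j·L + N'·tanφ_j = 36·11.9 + 237.6·tan19.7° = 428.4 + 85.1 = 513.5 kN/m
FS = R / T = 513.5 / 119.5 = 4.296

FS = 4.30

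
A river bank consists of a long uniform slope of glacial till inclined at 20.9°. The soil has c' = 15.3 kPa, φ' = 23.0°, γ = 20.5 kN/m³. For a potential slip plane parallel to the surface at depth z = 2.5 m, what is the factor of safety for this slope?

FS = 2.01

For an infinite slope with a slip plane parallel to the surface (no pore pressure): FS = [c' + γz cos²β tanφ'] / [γz sinβ cosβ].
γz = 20.5·2.5 = 51.25 kN/m²
Numerator = 15.3 + 51.25·cos²20.9°·tan23.0° = 15.3 + 51.25·0.8727·0.4245 = 34.286 kPa
Denominator = 51.25·sin20.9°·cos20.9° = 51.25·0.3567·0.9342 = 17.080 kPa
FS = 34.286 / 17.080 = 2.007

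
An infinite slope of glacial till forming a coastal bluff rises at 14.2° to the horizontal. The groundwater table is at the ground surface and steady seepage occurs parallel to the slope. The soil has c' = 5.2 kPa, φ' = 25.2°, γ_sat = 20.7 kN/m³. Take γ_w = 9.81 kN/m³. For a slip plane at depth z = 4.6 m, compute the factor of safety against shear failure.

FS = 1.21

With seepage parallel to the slope and the water table at the surface, the effective normal stress on the slip plane uses the buoyant unit weight γ' = γ_sat − γ_w while the driving shear stress uses γ_sat:
FS = [c' + γ' z cos²β tanφ'] / [γ_sat z sinβ cosβ]
γ' = 20.7 − 9.81 = 10.89 kN/m³
Numerator = 5.2 + 10.89·4.6·cos²14.2°·tan25.2° = 5.2 + 10.89·4.6·0.9398·0.4706 = 27.354 kPa
Denominator = 20.7·4.6·sin14.2°·cos14.2° = 20.7·4.6·0.2453·0.9694 = 22.644 kPa
FS = 27.354 / 22.644 = 1.208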